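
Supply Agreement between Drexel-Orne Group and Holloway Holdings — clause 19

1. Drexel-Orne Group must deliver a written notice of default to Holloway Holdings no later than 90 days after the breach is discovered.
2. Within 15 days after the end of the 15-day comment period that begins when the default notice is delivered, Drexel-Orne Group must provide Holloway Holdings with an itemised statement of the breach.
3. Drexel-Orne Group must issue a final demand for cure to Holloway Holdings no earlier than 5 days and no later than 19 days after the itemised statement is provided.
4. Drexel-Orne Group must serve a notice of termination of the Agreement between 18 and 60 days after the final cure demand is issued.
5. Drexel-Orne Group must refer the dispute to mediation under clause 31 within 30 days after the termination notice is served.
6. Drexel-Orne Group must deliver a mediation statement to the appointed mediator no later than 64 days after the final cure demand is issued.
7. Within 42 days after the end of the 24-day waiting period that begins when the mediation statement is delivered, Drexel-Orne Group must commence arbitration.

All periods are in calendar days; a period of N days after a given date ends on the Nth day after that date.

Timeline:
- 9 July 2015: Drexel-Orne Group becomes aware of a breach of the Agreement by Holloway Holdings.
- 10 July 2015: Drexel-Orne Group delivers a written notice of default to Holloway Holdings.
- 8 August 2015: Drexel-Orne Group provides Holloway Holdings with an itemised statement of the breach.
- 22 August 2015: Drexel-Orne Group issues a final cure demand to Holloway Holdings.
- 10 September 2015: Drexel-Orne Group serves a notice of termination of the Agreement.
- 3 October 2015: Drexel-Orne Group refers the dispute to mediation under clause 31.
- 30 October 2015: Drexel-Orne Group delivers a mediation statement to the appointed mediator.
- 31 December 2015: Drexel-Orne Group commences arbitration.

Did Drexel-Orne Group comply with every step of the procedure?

(1) due by 9 July 2015 + 90 days = 7 October 2015; 10 July 2015 is within that limit.
(2) due by 25 July 2015 + 15 days = 9 August 2015; 8 August 2015 is within that limit.
(3) the permitted window runs from 8 August 2015 + 5 = 13 August 2015 to 8 August 2015 + 19 = 27 August 2015; done 22 August 2015, which is between those dates.
(4) the permitted window runs from 22 August 2015 + 18 = 9 September 2015 to 22 August 2015 + 60 = 21 October 2015; 10 September 2015 falls inside that range.
(5) due by 10 September 2015 + 30 days = 10 October 2015; done 3 October 2015 — timely.
(6) due by 22 August 2015 + 64 days = 25 October 2015; 30 October 2015 misses that deadline by 5 days.
The procedure was therefore not followed at step 6.

No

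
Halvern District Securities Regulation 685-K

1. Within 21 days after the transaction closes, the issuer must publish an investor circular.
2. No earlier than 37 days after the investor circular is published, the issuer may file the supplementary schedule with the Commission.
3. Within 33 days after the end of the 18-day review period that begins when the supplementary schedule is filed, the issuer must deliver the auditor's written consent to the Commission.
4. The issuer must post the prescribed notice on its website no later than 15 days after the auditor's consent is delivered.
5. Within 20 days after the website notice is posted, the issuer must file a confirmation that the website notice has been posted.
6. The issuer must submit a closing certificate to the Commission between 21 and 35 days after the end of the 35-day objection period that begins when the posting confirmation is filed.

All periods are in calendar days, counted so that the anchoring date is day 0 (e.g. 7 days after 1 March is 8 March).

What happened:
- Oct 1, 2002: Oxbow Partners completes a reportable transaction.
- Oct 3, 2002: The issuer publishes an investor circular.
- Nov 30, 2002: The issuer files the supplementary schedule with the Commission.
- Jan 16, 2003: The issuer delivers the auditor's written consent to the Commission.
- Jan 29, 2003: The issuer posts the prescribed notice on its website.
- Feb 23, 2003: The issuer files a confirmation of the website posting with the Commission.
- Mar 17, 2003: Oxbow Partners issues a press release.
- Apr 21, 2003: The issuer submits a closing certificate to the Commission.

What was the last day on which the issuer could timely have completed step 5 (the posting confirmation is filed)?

Feb 18, 2003

Step 5 runs from Jan 29, 2003, when the website notice is posted. 20 days after Jan 29, 2003 is Feb 18, 2003.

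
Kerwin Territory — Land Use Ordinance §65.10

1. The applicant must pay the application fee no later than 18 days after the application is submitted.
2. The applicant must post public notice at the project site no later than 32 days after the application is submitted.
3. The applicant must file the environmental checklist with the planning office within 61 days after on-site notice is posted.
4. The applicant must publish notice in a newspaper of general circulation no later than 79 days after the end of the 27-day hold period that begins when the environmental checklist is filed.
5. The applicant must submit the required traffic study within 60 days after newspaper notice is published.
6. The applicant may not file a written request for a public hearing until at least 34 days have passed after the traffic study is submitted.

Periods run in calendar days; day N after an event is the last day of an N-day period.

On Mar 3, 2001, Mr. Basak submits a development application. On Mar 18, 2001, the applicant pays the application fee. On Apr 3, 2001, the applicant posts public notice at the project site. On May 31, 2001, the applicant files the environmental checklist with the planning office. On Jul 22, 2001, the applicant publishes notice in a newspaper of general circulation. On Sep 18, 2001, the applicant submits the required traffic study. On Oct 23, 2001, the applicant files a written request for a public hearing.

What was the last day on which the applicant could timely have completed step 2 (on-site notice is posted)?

Apr 4, 2001

Step 2 runs from Mar 3, 2001, when the application is submitted. 32 days after Mar 3, 2001 is Apr 4, 2001.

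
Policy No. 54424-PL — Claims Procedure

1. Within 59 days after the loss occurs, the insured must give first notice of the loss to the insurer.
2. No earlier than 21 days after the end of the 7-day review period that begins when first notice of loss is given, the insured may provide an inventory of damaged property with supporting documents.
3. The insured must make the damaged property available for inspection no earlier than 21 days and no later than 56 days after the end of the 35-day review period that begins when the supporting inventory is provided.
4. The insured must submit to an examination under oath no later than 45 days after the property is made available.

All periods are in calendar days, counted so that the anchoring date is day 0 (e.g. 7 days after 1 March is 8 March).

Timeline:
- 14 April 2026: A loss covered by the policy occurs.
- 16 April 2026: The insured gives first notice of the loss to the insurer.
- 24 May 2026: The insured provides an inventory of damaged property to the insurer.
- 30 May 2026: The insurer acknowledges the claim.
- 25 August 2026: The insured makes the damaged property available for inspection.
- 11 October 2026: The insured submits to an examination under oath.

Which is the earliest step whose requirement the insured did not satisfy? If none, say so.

Step 1: 59 days after 14 April 2026 (when the loss occurs) is 12 June 2026; 16 April 2026 is within that limit.
Step 2: the earliest permitted date is 21 days after 23 April 2026 (end of the 7-day review period, which began when first notice of loss is given on 16 April 2026), i.e. 14 May 2026; done 24 May 2026 — permitted.
Step 3: the window is 21–56 days after 28 June 2026 (end of the 35-day review period, which began when the supporting inventory is provided on 24 May 2026), so 19 July 2026 through 23 August 2026; done 25 August 2026 — 2 days after the window closed.
No need to go further; step 3 was not satisfied.

Step 3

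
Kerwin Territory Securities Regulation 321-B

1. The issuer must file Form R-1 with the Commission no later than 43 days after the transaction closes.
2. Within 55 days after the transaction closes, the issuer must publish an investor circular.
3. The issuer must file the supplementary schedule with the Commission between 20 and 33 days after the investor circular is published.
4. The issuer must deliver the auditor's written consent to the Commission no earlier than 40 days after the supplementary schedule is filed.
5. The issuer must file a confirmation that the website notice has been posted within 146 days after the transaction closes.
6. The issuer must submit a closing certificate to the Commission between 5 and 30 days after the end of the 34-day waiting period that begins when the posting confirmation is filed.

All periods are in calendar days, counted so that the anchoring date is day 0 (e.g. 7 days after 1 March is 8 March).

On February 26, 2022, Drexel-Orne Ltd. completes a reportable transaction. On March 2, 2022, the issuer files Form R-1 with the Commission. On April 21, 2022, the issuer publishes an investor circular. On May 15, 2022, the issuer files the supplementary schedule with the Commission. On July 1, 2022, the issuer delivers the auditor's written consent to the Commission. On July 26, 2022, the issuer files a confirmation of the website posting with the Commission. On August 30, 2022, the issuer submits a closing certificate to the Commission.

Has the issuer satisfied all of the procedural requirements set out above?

Step 1 — counting 43 days from February 26, 2022 (when the transaction closes) gives a deadline of April 10, 2022; done March 2, 2022 — timely.
Step 2 — counting 55 days from February 26, 2022 (when the transaction closes) gives a deadline of April 22, 2022; April 21, 2022 is within that limit.
Step 3 — 20 and 33 days from April 21, 2022 (when the investor circular is published) are May 11, 2022 and May 24, 2022 respectively; May 15, 2022 falls inside that range.
Step 4 — must wait 40 days from May 15, 2022 (when the supplementary schedule is filed), so not before June 24, 2022; July 1, 2022 is on or after that date.
Step 5 — counting 146 days from February 26, 2022 (when the transaction closes) gives a deadline of July 22, 2022; done July 26, 2022 — 4 days late.
The analysis stops there.

No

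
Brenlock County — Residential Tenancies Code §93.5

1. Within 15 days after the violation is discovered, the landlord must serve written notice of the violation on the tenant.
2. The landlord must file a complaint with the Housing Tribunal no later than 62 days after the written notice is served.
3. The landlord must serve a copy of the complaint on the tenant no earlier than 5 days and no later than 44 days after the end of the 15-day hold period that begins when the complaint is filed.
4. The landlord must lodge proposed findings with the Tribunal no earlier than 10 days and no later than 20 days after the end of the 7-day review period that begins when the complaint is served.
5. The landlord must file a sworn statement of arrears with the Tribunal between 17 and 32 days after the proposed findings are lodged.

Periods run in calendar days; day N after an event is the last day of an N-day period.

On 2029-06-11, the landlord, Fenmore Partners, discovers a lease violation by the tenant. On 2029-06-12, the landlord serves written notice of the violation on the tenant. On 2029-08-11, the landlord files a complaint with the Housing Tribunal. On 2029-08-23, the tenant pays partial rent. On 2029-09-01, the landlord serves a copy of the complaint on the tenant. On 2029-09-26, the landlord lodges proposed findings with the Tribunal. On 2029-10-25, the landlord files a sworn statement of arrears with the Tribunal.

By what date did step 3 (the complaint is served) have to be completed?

2029-10-09

The complaint is filed on 2029-08-11; the 15-day hold period therefore ends 2029-08-26, and step 3 runs from that date. The window is 5–44 days after 2029-08-26; it closes on 2029-10-09.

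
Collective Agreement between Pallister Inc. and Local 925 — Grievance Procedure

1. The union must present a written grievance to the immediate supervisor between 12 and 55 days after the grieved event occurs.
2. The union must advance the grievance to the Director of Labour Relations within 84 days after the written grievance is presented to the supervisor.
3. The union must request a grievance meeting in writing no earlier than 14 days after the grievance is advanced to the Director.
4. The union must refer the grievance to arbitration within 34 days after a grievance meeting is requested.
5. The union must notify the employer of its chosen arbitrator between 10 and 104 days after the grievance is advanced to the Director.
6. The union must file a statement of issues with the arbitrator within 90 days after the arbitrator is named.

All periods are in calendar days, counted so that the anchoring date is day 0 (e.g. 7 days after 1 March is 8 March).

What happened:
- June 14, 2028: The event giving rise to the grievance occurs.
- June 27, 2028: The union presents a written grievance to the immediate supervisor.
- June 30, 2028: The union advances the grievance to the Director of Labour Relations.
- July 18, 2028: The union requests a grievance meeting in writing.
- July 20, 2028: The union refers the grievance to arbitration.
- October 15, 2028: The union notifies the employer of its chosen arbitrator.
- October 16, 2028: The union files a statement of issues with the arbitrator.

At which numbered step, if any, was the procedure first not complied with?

Step 5

Step 1 — 12 and 55 days from June 14, 2028 (when the grieved event occurs) are June 26, 2028 and August 8, 2028 respectively; done June 27, 2028 — within the window.
Step 2 — counting 84 days from June 27, 2028 (when the written grievance is presented to the supervisor) gives a deadline of September 19, 2028; completed June 30, 2028, before the deadline.
Step 3 — must wait 14 days from June 30, 2028 (when the grievance is advanced to the Director), so not before July 14, 2028; done July 18, 2028, after the minimum wait.
Step 4 — counting 34 days from July 18, 2028 (when a grievance meeting is requested) gives a deadline of August 21, 2028; July 20, 2028 is within that limit.
Step 5 — 10 and 104 days from June 30, 2028 (when the grievance is advanced to the Director) are July 10, 2028 and October 12, 2028 respectively; done October 15, 2028 — 3 days after the window closed.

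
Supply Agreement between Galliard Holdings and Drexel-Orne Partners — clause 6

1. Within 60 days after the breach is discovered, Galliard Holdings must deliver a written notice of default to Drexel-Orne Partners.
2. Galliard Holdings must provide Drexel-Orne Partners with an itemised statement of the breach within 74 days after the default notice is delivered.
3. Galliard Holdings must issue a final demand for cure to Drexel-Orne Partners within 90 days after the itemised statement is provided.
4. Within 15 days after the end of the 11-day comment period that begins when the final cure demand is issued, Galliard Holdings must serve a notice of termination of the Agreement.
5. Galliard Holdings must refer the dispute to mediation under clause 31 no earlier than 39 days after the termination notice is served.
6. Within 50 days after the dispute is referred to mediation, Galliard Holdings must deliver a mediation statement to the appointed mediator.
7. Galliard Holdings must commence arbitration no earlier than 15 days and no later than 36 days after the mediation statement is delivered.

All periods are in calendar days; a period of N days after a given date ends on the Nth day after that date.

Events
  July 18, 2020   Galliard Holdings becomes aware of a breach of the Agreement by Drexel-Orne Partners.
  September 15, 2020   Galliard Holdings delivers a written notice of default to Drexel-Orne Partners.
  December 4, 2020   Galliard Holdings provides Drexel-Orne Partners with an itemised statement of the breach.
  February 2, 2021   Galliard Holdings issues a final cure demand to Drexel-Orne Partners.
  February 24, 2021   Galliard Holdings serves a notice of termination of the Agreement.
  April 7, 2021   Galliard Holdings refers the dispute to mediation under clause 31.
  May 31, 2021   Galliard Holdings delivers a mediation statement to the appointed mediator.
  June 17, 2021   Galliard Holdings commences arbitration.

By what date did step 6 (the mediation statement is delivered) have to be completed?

Step 6 runs from April 7, 2021, when the dispute is referred to mediation. 50 days after April 7, 2021 is May 27, 2021.

May 27, 2021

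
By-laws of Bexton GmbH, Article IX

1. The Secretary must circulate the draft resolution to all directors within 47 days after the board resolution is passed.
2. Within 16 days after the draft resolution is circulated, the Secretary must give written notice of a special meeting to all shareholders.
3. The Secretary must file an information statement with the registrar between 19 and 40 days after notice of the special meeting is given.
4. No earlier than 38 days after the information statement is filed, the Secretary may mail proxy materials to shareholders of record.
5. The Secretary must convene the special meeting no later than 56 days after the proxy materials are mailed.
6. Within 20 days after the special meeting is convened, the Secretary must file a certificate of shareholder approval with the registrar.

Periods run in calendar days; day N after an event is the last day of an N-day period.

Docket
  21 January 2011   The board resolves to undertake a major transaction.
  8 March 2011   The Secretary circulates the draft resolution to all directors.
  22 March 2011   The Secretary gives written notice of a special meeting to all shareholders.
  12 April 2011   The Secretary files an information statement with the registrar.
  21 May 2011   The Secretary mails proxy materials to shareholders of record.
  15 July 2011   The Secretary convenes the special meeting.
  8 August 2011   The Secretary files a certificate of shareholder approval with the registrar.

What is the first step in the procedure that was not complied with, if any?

Step 1 — counting 47 days from 21 January 2011 (when the board resolution is passed) gives a deadline of 9 March 2011; completed 8 March 2011, before the deadline.
Step 2 — counting 16 days from 8 March 2011 (when the draft resolution is circulated) gives a deadline of 24 March 2011; 22 March 2011 is within that limit.
Step 3 — 19 and 40 days from 22 March 2011 (when notice of the special meeting is given) are 10 April 2011 and 1 May 2011 respectively; done 12 April 2011, which is between those dates.
Step 4 — must wait 38 days from 12 April 2011 (when the information statement is filed), so not before 20 May 2011; done 21 May 2011 — permitted.
Step 5 — counting 56 days from 21 May 2011 (when the proxy materials are mailed) gives a deadline of 16 July 2011; done 15 July 2011 — timely.
Step 6 — counting 20 days from 15 July 2011 (when the special meeting is convened) gives a deadline of 4 August 2011; done 8 August 2011 — 4 days late.
Later steps need not be reached.

Step 6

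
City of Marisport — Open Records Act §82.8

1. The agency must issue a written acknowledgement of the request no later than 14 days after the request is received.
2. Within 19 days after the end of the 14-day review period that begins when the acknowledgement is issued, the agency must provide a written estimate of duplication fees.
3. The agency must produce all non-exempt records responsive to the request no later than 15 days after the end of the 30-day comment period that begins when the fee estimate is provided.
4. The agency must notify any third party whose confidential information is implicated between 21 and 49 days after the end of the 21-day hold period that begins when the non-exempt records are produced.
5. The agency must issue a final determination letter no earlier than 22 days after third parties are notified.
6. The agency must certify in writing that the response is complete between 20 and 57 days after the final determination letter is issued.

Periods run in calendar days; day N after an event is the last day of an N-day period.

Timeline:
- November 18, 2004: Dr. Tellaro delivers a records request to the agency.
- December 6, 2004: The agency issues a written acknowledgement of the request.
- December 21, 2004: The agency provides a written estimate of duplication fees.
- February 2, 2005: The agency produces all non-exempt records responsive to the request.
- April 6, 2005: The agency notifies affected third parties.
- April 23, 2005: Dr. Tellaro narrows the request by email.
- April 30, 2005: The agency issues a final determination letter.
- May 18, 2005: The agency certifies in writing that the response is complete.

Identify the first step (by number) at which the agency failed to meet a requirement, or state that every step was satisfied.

Step 1: 14 days after November 18, 2004 (when the request is received) is December 2, 2004; December 6, 2004 misses that deadline by 4 days.

Step 1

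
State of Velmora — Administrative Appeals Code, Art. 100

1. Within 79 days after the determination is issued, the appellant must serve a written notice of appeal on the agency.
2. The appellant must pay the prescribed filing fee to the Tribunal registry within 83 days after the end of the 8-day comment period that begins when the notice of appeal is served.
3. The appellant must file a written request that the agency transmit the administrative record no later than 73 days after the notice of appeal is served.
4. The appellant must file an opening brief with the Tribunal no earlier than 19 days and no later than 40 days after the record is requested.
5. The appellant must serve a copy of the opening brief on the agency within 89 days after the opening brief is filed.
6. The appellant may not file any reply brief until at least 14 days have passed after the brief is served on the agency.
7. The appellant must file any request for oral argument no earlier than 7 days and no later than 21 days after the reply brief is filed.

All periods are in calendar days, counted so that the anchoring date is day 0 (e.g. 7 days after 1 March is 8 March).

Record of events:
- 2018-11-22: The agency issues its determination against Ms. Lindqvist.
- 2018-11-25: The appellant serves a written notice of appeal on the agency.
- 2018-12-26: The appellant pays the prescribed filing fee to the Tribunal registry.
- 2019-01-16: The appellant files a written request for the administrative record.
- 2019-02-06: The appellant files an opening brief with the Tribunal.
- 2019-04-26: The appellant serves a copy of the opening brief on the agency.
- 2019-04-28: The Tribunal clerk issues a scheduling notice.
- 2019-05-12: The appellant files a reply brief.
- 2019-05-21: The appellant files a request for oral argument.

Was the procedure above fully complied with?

Yes

Step 1: 79 days after 2018-11-22 (when the determination is issued) is 2019-02-09; 2018-11-25 is within that limit.
Step 2: 83 days after 2018-12-03 (end of the 8-day comment period, which began when the notice of appeal is served on 2018-11-25) is 2019-02-24; done 2018-12-26 — timely.
Step 3: 73 days after 2018-11-25 (when the notice of appeal is served) is 2019-02-06; done 2019-01-16 — timely.
Step 4: the window is 19–40 days after 2019-01-16 (when the record is requested), so 2019-02-04 through 2019-02-25; 2019-02-06 falls inside that range.
Step 5: 89 days after 2019-02-06 (when the opening brief is filed) is 2019-05-06; 2019-04-26 is within that limit.
Step 6: the earliest permitted date is 14 days after 2019-04-26 (when the brief is served on the agency), i.e. 2019-05-10; done 2019-05-12 — permitted.
Step 7: the window is 7–21 days after 2019-05-12 (when the reply brief is filed), so 2019-05-19 through 2019-06-02; done 2019-05-21 — within the window.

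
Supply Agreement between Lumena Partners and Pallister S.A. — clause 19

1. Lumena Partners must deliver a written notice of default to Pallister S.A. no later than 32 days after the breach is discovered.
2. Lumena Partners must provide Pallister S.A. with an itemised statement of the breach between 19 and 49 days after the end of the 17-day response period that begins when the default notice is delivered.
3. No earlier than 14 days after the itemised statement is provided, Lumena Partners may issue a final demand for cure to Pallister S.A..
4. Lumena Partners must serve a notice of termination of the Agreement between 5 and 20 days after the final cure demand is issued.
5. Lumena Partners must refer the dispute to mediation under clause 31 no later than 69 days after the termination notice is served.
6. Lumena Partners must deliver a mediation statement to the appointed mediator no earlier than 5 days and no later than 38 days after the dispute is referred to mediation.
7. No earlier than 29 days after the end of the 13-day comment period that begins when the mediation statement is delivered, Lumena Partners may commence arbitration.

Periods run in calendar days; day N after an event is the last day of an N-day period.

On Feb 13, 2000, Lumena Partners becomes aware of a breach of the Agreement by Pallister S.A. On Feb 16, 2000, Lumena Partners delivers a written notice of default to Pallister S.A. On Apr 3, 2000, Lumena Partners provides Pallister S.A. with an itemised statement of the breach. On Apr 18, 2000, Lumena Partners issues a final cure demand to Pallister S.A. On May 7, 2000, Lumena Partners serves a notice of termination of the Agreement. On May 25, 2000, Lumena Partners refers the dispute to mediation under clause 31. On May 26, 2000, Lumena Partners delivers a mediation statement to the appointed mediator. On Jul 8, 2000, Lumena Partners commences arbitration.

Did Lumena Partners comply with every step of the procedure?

No

Step 1: 32 days after Feb 13, 2000 (when the breach is discovered) is Mar 16, 2000; Feb 16, 2000 is within that limit.
Step 2: the window is 19–49 days after Mar 4, 2000 (end of the 17-day response period, which began when the default notice is delivered on Feb 16, 2000), so Mar 23, 2000 through Apr 22, 2000; Apr 3, 2000 falls inside that range.
Step 3: the earliest permitted date is 14 days after Apr 3, 2000 (when the itemised statement is provided), i.e. Apr 17, 2000; Apr 18, 2000 is on or after that date.
Step 4: the window is 5–20 days after Apr 18, 2000 (when the final cure demand is issued), so Apr 23, 2000 through May 8, 2000; done May 7, 2000 — within the window.
Step 5: 69 days after May 7, 2000 (when the termination notice is served) is Jul 15, 2000; completed May 25, 2000, before the deadline.
Step 6: the window is 5–38 days after May 25, 2000 (when the dispute is referred to mediation), so May 30, 2000 through Jul 2, 2000; May 26, 2000 is 4 days too early.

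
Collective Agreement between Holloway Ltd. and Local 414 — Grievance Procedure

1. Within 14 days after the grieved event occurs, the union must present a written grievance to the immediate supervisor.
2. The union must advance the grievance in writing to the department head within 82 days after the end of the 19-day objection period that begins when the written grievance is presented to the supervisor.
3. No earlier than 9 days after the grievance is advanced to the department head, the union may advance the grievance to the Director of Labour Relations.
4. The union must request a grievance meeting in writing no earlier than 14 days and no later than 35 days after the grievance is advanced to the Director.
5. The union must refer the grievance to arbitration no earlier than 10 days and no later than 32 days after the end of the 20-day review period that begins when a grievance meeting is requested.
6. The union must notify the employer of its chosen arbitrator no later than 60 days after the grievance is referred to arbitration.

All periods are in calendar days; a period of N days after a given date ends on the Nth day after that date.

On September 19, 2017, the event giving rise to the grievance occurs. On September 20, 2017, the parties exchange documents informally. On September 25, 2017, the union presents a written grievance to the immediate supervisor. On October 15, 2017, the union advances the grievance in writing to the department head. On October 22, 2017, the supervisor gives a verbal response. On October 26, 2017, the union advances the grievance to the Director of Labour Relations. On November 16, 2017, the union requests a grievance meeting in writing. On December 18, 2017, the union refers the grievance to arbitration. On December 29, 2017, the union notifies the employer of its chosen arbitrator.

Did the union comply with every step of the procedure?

(1) due by September 19, 2017 + 14 days = October 3, 2017; completed September 25, 2017, before the deadline.
(2) due by October 14, 2017 + 82 days = January 4, 2018; completed October 15, 2017, before the deadline.
(3) permitted from October 15, 2017 + 9 days = October 24, 2017 onward; October 26, 2017 is on or after that date.
(4) the permitted window runs from October 26, 2017 + 14 = November 9, 2017 to October 26, 2017 + 35 = November 30, 2017; done November 16, 2017, which is between those dates.
(5) the permitted window runs from December 6, 2017 + 10 = December 16, 2017 to December 6, 2017 + 32 = January 7, 2018; done December 18, 2017, which is between those dates.
(6) due by December 18, 2017 + 60 days = February 16, 2018; December 29, 2017 is within that limit.

Yes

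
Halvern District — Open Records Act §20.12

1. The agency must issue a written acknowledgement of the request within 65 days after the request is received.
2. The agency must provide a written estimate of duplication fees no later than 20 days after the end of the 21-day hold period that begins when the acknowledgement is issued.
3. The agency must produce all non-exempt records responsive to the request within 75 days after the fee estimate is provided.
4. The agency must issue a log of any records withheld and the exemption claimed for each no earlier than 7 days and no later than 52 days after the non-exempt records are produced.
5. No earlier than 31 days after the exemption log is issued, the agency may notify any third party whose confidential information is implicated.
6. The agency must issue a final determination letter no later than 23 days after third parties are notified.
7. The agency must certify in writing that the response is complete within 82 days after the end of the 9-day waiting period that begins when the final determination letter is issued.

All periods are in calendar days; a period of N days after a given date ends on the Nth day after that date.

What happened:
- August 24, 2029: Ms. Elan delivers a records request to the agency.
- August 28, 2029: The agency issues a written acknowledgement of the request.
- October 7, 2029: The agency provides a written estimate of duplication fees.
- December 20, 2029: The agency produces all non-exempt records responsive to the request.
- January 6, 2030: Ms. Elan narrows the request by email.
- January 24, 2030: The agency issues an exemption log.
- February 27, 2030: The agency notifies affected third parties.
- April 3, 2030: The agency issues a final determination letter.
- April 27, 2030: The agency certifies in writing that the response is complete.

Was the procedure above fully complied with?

Step 1: 65 days after August 24, 2029 (when the request is received) is October 28, 2029; completed August 28, 2029, before the deadline.
Step 2: 20 days after September 18, 2029 (end of the 21-day hold period, which began when the acknowledgement is issued on August 28, 2029) is October 8, 2029; done October 7, 2029 — timely.
Step 3: 75 days after October 7, 2029 (when the fee estimate is provided) is December 21, 2029; done December 20, 2029 — timely.
Step 4: the window is 7–52 days after December 20, 2029 (when the non-exempt records are produced), so December 27, 2029 through February 10, 2030; done January 24, 2030, which is between those dates.
Step 5: the earliest permitted date is 31 days after January 24, 2030 (when the exemption log is issued), i.e. February 24, 2030; February 27, 2030 is on or after that date.
Step 6: 23 days after February 27, 2030 (when third parties are notified) is March 22, 2030; April 3, 2030 misses that deadline by 12 days.

No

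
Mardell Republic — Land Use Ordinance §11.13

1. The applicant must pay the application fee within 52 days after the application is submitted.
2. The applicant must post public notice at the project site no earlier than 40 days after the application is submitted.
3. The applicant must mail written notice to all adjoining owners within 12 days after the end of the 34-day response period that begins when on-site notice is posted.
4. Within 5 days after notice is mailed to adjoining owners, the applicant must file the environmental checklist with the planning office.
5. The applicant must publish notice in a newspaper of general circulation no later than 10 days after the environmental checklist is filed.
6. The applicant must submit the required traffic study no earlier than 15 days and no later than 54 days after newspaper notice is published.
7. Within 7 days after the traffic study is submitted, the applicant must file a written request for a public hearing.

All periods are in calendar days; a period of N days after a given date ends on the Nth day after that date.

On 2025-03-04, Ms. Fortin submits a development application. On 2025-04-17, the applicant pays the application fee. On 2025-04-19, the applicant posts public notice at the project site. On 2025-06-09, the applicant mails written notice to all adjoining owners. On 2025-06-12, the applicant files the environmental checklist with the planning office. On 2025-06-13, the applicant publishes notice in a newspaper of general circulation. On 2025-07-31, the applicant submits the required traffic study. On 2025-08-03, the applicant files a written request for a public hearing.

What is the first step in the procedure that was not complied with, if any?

(1) due by 2025-03-04 + 52 days = 2025-04-25; 2025-04-17 is within that limit.
(2) permitted from 2025-03-04 + 40 days = 2025-04-13 onward; done 2025-04-19 — permitted.
(3) due by 2025-05-23 + 12 days = 2025-06-04; done 2025-06-09 — 5 days late.

Step 3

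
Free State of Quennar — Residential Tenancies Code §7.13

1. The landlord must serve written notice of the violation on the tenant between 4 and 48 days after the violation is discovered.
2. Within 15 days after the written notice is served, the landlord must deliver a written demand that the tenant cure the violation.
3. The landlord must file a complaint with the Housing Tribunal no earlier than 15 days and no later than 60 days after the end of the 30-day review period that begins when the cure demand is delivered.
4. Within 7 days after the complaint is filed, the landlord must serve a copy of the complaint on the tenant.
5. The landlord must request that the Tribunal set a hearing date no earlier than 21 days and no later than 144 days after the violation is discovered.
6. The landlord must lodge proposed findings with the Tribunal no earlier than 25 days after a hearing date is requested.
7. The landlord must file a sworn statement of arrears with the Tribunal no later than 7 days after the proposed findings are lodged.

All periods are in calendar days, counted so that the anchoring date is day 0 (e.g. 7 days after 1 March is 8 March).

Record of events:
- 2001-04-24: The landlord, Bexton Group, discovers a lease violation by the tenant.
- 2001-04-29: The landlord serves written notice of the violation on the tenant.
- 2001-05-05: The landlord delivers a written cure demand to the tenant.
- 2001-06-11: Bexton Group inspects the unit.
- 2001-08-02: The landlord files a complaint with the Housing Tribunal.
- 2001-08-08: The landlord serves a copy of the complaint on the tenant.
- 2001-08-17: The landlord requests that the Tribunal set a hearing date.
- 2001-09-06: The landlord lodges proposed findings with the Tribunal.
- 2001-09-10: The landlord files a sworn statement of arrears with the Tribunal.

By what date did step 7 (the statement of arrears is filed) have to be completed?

Step 7 runs from 2001-09-06, when the proposed findings are lodged. 7 days after 2001-09-06 is 2001-09-13.

2001-09-13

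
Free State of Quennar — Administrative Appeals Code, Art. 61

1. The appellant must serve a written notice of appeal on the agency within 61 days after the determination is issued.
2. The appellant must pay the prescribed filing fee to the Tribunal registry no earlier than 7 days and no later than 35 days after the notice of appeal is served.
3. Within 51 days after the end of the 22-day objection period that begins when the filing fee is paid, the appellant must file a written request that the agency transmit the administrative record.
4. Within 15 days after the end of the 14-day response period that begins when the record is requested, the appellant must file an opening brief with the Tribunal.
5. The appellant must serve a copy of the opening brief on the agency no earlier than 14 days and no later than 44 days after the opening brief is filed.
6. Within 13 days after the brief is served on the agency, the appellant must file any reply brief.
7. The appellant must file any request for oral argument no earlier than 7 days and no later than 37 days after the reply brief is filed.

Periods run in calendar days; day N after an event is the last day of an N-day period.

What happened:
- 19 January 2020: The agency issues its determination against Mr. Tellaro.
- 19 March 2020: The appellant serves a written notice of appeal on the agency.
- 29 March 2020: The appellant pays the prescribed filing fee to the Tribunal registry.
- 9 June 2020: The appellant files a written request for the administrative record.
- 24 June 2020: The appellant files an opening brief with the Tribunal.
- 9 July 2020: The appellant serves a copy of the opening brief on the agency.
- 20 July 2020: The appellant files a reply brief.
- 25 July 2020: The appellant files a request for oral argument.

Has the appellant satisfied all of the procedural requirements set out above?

No

(1) due by 19 January 2020 + 61 days = 20 March 2020; completed 19 March 2020, before the deadline.
(2) the permitted window runs from 19 March 2020 + 7 = 26 March 2020 to 19 March 2020 + 35 = 23 April 2020; 29 March 2020 falls inside that range.
(3) due by 20 April 2020 + 51 days = 10 June 2020; 9 June 2020 is within that limit.
(4) due by 23 June 2020 + 15 days = 8 July 2020; done 24 June 2020 — timely.
(5) the permitted window runs from 24 June 2020 + 14 = 8 July 2020 to 24 June 2020 + 44 = 7 August 2020; done 9 July 2020 — within the window.
(6) due by 9 July 2020 + 13 days = 22 July 2020; completed 20 July 2020, before the deadline.
(7) the permitted window runs from 20 July 2020 + 7 = 27 July 2020 to 20 July 2020 + 37 = 26 August 2020; done 25 July 2020 — 2 days before the window opened.
That is the first point of non-compliance.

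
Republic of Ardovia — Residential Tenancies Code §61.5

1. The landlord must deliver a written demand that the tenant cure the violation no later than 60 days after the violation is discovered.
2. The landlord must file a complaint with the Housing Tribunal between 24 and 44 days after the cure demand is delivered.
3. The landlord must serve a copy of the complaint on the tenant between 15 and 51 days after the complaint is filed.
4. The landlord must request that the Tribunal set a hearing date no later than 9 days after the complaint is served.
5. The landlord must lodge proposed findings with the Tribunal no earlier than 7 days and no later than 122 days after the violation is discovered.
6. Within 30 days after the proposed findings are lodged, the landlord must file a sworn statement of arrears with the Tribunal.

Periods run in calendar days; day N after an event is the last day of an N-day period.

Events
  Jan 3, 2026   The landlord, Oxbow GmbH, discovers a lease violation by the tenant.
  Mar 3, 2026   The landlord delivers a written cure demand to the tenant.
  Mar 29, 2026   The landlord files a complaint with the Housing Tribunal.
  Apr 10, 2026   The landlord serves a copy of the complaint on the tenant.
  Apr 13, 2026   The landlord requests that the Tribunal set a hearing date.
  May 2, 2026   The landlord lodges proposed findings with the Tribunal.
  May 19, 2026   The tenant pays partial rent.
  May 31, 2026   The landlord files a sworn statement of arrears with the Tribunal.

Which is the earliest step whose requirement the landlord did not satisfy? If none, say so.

Step 3

(1) due by Jan 3, 2026 + 60 days = Mar 4, 2026; Mar 3, 2026 is within that limit.
(2) the permitted window runs from Mar 3, 2026 + 24 = Mar 27, 2026 to Mar 3, 2026 + 44 = Apr 16, 2026; Mar 29, 2026 falls inside that range.
(3) the permitted window runs from Mar 29, 2026 + 15 = Apr 13, 2026 to Mar 29, 2026 + 51 = May 19, 2026; Apr 10, 2026 is 3 days too early.
The analysis stops there.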